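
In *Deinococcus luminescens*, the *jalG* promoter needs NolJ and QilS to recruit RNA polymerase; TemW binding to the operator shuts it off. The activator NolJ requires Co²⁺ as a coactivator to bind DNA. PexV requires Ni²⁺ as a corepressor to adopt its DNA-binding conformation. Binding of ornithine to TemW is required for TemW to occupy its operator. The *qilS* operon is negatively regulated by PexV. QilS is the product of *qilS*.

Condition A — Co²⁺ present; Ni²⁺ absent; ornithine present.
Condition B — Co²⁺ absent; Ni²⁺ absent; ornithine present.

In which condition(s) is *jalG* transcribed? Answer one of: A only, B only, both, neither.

Condition A:
Co²⁺ is present, so NolJ is active.
Ni²⁺ is absent, so PexV is inactive.
With no repressor bound, *qilS* is transcribed.
So QilS is produced and active.
Ornithine is present, so TemW is active.
With repressor TemW bound, *jalG* is not transcribed.
→ *jalG* is OFF in A.
Condition B:
Co²⁺ is absent, so NolJ is inactive.
Ni²⁺ is absent, so PexV is inactive.
With no repressor bound, *qilS* is transcribed.
So QilS is produced and active.
Ornithine is present, so TemW is active.
With repressor TemW bound, *jalG* is not transcribed.
→ *jalG* is OFF in B.

neither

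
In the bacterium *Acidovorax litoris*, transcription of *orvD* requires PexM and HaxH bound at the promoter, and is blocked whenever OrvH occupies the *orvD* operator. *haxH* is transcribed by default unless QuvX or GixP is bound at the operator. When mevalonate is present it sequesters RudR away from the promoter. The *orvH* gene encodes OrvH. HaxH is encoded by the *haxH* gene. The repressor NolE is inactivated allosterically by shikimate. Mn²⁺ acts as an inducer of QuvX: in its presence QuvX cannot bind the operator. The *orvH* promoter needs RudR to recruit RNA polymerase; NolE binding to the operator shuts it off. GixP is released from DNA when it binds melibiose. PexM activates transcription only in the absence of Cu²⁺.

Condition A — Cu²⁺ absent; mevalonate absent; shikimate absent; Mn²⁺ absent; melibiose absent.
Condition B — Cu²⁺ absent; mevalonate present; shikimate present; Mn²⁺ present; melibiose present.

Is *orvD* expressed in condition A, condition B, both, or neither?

B only

Condition A:
Cu²⁺ is absent, so PexM is active.
Mevalonate is absent, so RudR is active.
Shikimate is absent, so NolE is active.
With repressor NolE bound, *orvH* is not transcribed.
So OrvH is not produced.
Mn²⁺ is absent, so QuvX is active.
Melibiose is absent, so GixP is active.
With repressor QuvX bound, *haxH* is not transcribed.
So HaxH is not produced.
Required activator HaxH is absent, so *orvD* is not transcribed.
→ *orvD* is OFF in A.
Condition B:
Cu²⁺ is absent, so PexM is active.
Mevalonate is present, so RudR is inactive.
Shikimate is present, so NolE is inactive.
Required activator RudR is absent, so *orvH* is not transcribed.
So OrvH is not produced.
Mn²⁺ is present, so QuvX is inactive.
Melibiose is present, so GixP is inactive.
With no repressor bound, *haxH* is transcribed.
So HaxH is produced and active.
No repressor is bound and PexM and HaxH are active, so *orvD* is transcribed.
→ *orvD* is ON in B.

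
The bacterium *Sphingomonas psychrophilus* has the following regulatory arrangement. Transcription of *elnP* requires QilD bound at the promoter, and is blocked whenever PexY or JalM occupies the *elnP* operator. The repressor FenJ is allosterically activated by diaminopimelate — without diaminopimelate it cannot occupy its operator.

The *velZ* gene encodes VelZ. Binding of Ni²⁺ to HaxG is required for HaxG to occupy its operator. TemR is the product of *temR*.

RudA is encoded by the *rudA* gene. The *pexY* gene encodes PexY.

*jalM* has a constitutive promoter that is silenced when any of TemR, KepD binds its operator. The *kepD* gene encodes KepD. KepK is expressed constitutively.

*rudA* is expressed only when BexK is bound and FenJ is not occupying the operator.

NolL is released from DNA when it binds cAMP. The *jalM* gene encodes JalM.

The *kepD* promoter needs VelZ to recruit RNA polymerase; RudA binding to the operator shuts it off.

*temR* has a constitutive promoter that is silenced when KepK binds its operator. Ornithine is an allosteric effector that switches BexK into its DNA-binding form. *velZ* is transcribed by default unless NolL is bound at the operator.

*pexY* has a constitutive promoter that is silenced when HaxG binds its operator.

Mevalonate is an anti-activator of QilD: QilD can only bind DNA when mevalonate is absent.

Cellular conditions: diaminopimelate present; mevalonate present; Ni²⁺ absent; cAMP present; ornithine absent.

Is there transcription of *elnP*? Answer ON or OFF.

Mevalonate is present, so QilD is inactive.
Ni²⁺ is absent, so HaxG is inactive.
With no repressor bound, *pexY* is transcribed.
So PexY is produced and active.
KepK is produced constitutively and is active.
With repressor KepK bound, *temR* is not transcribed.
So TemR is not produced.
Ornithine is absent, so BexK is inactive.
Diaminopimelate is present, so FenJ is active.
With repressor FenJ bound, *rudA* is not transcribed.
So RudA is not produced.
cAMP is present, so NolL is inactive.
With no repressor bound, *velZ* is transcribed.
So VelZ is produced and active.
No repressor is bound and VelZ is active, so *kepD* is transcribed.
So KepD is produced and active.
With repressor KepD bound, *jalM* is not transcribed.
So JalM is not produced.
With repressor PexY bound, *elnP* is not transcribed.

OFF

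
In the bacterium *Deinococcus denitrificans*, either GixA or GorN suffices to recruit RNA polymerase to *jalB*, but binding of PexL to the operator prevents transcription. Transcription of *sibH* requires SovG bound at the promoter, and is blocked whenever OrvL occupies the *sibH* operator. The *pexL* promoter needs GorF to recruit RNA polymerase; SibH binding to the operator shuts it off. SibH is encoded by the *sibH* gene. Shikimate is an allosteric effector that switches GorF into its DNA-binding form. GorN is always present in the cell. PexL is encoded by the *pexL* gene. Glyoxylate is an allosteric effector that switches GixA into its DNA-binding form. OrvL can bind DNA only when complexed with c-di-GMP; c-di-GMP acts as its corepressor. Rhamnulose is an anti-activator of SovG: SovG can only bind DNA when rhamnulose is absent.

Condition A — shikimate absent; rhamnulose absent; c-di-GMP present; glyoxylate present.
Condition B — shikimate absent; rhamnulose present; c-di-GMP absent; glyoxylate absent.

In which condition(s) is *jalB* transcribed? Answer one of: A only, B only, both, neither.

Condition A:
Shikimate is absent, so GorF is inactive.
Rhamnulose is absent, so SovG is active.
c-di-GMP is present, so OrvL is active.
With repressor OrvL bound, *sibH* is not transcribed.
So SibH is not produced.
Required activator GorF is absent, so *pexL* is not transcribed.
So PexL is not produced.
Glyoxylate is present, so GixA is active.
GorN is produced constitutively and is active.
Activator GixA is present, so *jalB* is transcribed.
→ *jalB* is ON in A.
Condition B:
Shikimate is absent, so GorF is inactive.
Rhamnulose is present, so SovG is inactive.
c-di-GMP is absent, so OrvL is inactive.
Required activator SovG is absent, so *sibH* is not transcribed.
So SibH is not produced.
Required activator GorF is absent, so *pexL* is not transcribed.
So PexL is not produced.
Glyoxylate is absent, so GixA is inactive.
GorN is produced constitutively and is active.
Activator GorN is present, so *jalB* is transcribed.
→ *jalB* is ON in B.

both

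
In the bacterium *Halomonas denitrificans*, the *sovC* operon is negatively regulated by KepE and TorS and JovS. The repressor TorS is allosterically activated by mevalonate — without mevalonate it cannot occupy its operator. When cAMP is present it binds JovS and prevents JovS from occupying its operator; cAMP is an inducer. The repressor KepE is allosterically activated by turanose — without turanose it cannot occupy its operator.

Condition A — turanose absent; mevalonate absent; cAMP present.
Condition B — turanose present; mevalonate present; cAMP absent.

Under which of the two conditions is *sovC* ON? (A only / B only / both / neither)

A only

Condition A:
Turanose is absent, so KepE is inactive.
Mevalonate is absent, so TorS is inactive.
cAMP is present, so JovS is inactive.
With no repressor bound, *sovC* is transcribed.
→ *sovC* is ON in A.
Condition B:
Turanose is present, so KepE is active.
Mevalonate is present, so TorS is active.
cAMP is absent, so JovS is active.
With repressor KepE bound, *sovC* is not transcribed.
→ *sovC* is OFF in B.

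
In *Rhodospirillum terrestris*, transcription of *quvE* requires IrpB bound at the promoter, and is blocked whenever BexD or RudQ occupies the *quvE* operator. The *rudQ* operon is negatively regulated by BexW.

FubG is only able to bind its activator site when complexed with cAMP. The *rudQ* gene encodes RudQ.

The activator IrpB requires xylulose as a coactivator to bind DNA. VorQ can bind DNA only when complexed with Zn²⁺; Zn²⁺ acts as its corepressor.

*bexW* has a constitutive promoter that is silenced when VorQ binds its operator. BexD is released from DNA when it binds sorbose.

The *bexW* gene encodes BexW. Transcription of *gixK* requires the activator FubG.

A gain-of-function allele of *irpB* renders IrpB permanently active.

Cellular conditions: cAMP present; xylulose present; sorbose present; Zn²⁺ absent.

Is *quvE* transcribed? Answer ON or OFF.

ON

IrpB is constitutively active in this strain.
Sorbose is present, so BexD is inactive.
Zn²⁺ is absent, so VorQ is inactive.
With no repressor bound, *bexW* is transcribed.
So BexW is produced and active.
With repressor BexW bound, *rudQ* is not transcribed.
So RudQ is not produced.
No repressor is bound and IrpB is active, so *quvE* is transcribed.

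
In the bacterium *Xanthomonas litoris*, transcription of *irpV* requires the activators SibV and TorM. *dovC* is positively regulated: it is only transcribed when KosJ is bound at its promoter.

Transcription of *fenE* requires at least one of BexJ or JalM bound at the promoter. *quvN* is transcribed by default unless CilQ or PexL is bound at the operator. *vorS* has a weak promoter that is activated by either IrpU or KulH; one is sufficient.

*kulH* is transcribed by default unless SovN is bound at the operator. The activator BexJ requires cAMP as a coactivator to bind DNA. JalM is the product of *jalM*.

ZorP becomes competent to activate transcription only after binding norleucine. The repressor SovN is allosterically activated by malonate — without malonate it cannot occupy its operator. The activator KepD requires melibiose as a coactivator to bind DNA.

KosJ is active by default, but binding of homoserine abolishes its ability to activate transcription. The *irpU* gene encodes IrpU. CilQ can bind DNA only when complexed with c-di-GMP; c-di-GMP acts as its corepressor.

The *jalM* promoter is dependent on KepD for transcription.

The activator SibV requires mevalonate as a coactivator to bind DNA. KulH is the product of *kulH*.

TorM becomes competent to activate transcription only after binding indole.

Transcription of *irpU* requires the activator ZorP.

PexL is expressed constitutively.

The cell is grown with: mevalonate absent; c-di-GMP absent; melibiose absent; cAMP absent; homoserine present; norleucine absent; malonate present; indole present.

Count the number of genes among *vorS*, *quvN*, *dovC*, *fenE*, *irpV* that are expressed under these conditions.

0

Norleucine is absent, so ZorP is inactive.
Required activator ZorP is absent, so *irpU* is not transcribed.
So IrpU is not produced.
Malonate is present, so SovN is active.
With repressor SovN bound, *kulH* is not transcribed.
So KulH is not produced.
No activator is available at the *vorS* promoter, so *vorS* is not transcribed.
→ *vorS* is OFF.
c-di-GMP is absent, so CilQ is inactive.
PexL is produced constitutively and is active.
With repressor PexL bound, *quvN* is not transcribed.
→ *quvN* is OFF.
Homoserine is present, so KosJ is inactive.
Required activator KosJ is absent, so *dovC* is not transcribed.
→ *dovC* is OFF.
cAMP is absent, so BexJ is inactive.
Melibiose is absent, so KepD is inactive.
Required activator KepD is absent, so *jalM* is not transcribed.
So JalM is not produced.
No activator is available at the *fenE* promoter, so *fenE* is not transcribed.
→ *fenE* is OFF.
Mevalonate is absent, so SibV is inactive.
Indole is present, so TorM is active.
Required activator SibV is absent, so *irpV* is not transcribed.
→ *irpV* is OFF.
0 of the 5 genes are transcribed.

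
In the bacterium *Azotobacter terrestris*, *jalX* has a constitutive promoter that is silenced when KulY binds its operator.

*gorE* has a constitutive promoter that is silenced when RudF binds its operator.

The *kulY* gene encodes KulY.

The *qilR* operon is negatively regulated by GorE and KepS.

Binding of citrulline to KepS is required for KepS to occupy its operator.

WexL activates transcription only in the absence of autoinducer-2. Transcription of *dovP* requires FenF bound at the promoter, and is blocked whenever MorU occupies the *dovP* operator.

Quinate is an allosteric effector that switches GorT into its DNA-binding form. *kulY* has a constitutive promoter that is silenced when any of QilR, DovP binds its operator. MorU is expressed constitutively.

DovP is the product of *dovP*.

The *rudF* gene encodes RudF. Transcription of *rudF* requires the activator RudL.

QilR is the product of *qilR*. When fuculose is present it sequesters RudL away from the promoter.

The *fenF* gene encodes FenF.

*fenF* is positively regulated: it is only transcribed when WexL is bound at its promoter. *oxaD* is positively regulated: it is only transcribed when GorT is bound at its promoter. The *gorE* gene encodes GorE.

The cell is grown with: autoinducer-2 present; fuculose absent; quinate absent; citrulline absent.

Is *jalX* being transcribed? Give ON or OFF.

ON

Fuculose is absent, so RudL is active.
No repressor is bound and RudL is active, so *rudF* is transcribed.
So RudF is produced and active.
With repressor RudF bound, *gorE* is not transcribed.
So GorE is not produced.
Citrulline is absent, so KepS is inactive.
With no repressor bound, *qilR* is transcribed.
So QilR is produced and active.
Autoinducer-2 is present, so WexL is inactive.
Required activator WexL is absent, so *fenF* is not transcribed.
So FenF is not produced.
MorU is produced constitutively and is active.
With repressor MorU bound, *dovP* is not transcribed.
So DovP is not produced.
With repressor QilR bound, *kulY* is not transcribed.
So KulY is not produced.
With no repressor bound, *jalX* is transcribed.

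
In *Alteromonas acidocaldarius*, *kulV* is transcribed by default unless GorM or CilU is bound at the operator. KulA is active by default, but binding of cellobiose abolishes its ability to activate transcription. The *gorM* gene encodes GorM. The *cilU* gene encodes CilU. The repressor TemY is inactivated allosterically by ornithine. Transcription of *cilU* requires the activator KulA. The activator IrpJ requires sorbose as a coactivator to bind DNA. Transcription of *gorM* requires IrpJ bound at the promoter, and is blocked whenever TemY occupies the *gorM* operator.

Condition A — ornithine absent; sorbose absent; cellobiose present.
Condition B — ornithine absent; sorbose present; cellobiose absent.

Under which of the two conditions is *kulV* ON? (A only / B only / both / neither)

Condition A:
Ornithine is absent, so TemY is active.
Sorbose is absent, so IrpJ is inactive.
With repressor TemY bound, *gorM* is not transcribed.
So GorM is not produced.
Cellobiose is present, so KulA is inactive.
Required activator KulA is absent, so *cilU* is not transcribed.
So CilU is not produced.
With no repressor bound, *kulV* is transcribed.
→ *kulV* is ON in A.
Condition B:
Ornithine is absent, so TemY is active.
Sorbose is present, so IrpJ is active.
With repressor TemY bound, *gorM* is not transcribed.
So GorM is not produced.
Cellobiose is absent, so KulA is active.
No repressor is bound and KulA is active, so *cilU* is transcribed.
So CilU is produced and active.
With repressor CilU bound, *kulV* is not transcribed.
→ *kulV* is OFF in B.

A only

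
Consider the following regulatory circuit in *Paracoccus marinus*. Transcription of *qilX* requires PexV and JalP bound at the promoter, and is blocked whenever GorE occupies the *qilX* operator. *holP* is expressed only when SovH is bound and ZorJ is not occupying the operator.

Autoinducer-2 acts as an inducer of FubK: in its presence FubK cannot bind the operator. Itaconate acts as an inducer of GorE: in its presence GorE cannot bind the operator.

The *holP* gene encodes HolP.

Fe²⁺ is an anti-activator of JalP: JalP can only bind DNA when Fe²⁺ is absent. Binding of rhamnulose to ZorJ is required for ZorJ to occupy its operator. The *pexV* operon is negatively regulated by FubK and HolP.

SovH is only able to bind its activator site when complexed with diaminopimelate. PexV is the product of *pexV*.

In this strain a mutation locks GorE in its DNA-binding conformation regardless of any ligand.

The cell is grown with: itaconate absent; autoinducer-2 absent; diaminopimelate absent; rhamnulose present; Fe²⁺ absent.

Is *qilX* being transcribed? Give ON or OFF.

GorE is constitutively active in this strain.
Autoinducer-2 is absent, so FubK is active.
Diaminopimelate is absent, so SovH is inactive.
Rhamnulose is present, so ZorJ is active.
With repressor ZorJ bound, *holP* is not transcribed.
So HolP is not produced.
With repressor FubK bound, *pexV* is not transcribed.
So PexV is not produced.
Fe²⁺ is absent, so JalP is active.
With repressor GorE bound, *qilX* is not transcribed.

OFF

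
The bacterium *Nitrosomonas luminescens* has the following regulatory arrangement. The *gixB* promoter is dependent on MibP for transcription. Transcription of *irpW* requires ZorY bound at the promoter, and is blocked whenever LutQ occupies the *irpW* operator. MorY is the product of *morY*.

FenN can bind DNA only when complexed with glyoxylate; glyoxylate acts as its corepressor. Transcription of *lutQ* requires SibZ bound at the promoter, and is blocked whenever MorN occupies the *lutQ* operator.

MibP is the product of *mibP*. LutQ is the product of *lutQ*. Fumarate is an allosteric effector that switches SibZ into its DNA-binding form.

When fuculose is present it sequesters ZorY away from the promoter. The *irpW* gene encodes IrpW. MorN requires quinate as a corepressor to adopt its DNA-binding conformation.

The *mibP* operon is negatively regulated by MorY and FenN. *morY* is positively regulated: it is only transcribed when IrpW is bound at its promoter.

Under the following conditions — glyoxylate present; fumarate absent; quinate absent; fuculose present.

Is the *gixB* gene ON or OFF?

Fumarate is absent, so SibZ is inactive.
Quinate is absent, so MorN is inactive.
Required activator SibZ is absent, so *lutQ* is not transcribed.
So LutQ is not produced.
Fuculose is present, so ZorY is inactive.
Required activator ZorY is absent, so *irpW* is not transcribed.
So IrpW is not produced.
Required activator IrpW is absent, so *morY* is not transcribed.
So MorY is not produced.
Glyoxylate is present, so FenN is active.
With repressor FenN bound, *mibP* is not transcribed.
So MibP is not produced.
Required activator MibP is absent, so *gixB* is not transcribed.

OFF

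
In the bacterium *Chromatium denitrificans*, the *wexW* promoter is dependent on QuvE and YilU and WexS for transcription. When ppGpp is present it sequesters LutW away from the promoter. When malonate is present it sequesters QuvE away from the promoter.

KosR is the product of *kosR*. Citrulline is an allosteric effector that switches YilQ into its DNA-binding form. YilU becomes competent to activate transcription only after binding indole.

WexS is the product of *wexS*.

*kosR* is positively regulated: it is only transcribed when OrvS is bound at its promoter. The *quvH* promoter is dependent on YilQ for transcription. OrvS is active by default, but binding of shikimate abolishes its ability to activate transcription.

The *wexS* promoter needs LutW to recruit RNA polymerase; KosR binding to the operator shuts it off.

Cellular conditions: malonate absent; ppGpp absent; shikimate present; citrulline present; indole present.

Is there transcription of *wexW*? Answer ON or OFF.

ON

Malonate is absent, so QuvE is active.
Indole is present, so YilU is active.
ppGpp is absent, so LutW is active.
Shikimate is present, so OrvS is inactive.
Required activator OrvS is absent, so *kosR* is not transcribed.
So KosR is not produced.
No repressor is bound and LutW is active, so *wexS* is transcribed.
So WexS is produced and active.
No repressor is bound and QuvE and YilU and WexS are active, so *wexW* is transcribed.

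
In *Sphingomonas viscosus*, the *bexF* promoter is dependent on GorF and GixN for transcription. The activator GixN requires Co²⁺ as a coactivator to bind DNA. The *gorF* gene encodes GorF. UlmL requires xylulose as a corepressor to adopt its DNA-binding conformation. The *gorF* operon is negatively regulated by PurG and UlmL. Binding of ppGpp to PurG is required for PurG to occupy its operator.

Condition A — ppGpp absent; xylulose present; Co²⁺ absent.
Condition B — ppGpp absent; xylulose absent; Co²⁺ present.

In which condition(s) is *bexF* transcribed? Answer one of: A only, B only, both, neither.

B only

Condition A:
ppGpp is absent, so PurG is inactive.
Xylulose is present, so UlmL is active.
With repressor UlmL bound, *gorF* is not transcribed.
So GorF is not produced.
Co²⁺ is absent, so GixN is inactive.
Required activator GorF is absent, so *bexF* is not transcribed.
→ *bexF* is OFF in A.
Condition B:
ppGpp is absent, so PurG is inactive.
Xylulose is absent, so UlmL is inactive.
With no repressor bound, *gorF* is transcribed.
So GorF is produced and active.
Co²⁺ is present, so GixN is active.
No repressor is bound and GorF and GixN are active, so *bexF* is transcribed.
→ *bexF* is ON in B.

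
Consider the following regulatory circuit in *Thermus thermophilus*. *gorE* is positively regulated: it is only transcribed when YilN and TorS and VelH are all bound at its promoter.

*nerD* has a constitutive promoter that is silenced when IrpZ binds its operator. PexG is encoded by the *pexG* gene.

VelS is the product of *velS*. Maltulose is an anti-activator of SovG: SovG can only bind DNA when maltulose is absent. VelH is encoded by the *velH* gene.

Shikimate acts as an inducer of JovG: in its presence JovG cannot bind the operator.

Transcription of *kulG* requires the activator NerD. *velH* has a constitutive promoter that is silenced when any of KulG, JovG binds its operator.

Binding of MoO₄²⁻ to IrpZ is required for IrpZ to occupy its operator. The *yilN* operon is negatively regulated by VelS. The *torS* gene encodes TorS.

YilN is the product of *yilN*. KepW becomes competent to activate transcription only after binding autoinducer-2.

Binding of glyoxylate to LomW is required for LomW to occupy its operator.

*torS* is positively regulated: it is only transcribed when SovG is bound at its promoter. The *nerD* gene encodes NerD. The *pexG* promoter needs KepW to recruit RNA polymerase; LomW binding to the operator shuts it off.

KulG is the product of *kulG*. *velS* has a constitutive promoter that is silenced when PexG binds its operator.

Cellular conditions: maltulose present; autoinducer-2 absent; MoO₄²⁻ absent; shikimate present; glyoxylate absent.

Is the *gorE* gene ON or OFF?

OFF

Autoinducer-2 is absent, so KepW is inactive.
Glyoxylate is absent, so LomW is inactive.
Required activator KepW is absent, so *pexG* is not transcribed.
So PexG is not produced.
With no repressor bound, *velS* is transcribed.
So VelS is produced and active.
With repressor VelS bound, *yilN* is not transcribed.
So YilN is not produced.
Maltulose is present, so SovG is inactive.
Required activator SovG is absent, so *torS* is not transcribed.
So TorS is not produced.
MoO₄²⁻ is absent, so IrpZ is inactive.
With no repressor bound, *nerD* is transcribed.
So NerD is produced and active.
No repressor is bound and NerD is active, so *kulG* is transcribed.
So KulG is produced and active.
Shikimate is present, so JovG is inactive.
With repressor KulG bound, *velH* is not transcribed.
So VelH is not produced.
Required activator YilN is absent, so *gorE* is not transcribed.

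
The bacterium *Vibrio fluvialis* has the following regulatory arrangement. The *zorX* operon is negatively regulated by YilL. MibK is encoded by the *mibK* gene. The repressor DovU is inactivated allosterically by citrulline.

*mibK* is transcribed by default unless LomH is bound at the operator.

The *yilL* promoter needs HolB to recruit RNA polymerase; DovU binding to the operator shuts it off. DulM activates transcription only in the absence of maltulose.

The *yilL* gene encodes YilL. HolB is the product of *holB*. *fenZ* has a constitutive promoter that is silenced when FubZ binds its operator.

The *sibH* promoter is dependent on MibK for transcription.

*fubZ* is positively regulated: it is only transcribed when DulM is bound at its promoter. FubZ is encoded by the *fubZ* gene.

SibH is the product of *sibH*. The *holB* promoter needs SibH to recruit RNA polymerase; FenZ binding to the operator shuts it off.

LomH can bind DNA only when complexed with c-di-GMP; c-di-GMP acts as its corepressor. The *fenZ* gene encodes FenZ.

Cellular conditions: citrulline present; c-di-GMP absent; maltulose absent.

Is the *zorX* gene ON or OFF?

OFF

c-di-GMP is absent, so LomH is inactive.
With no repressor bound, *mibK* is transcribed.
So MibK is produced and active.
No repressor is bound and MibK is active, so *sibH* is transcribed.
So SibH is produced and active.
Maltulose is absent, so DulM is active.
No repressor is bound and DulM is active, so *fubZ* is transcribed.
So FubZ is produced and active.
With repressor FubZ bound, *fenZ* is not transcribed.
So FenZ is not produced.
No repressor is bound and SibH is active, so *holB* is transcribed.
So HolB is produced and active.
Citrulline is present, so DovU is inactive.
No repressor is bound and HolB is active, so *yilL* is transcribed.
So YilL is produced and active.
With repressor YilL bound, *zorX* is not transcribed.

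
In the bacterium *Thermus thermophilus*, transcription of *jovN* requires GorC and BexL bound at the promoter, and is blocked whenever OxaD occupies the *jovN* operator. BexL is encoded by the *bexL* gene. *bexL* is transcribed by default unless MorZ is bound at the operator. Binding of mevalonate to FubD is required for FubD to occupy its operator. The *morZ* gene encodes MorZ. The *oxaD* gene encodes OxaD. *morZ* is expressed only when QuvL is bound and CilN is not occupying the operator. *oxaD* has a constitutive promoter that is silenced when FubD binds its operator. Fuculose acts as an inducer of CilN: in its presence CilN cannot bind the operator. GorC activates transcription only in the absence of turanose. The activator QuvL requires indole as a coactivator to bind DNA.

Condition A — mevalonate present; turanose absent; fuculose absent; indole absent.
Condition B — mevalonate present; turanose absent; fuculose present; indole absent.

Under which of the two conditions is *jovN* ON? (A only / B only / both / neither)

Condition A:
Mevalonate is present, so FubD is active.
With repressor FubD bound, *oxaD* is not transcribed.
So OxaD is not produced.
Turanose is absent, so GorC is active.
Fuculose is absent, so CilN is active.
Indole is absent, so QuvL is inactive.
With repressor CilN bound, *morZ* is not transcribed.
So MorZ is not produced.
With no repressor bound, *bexL* is transcribed.
So BexL is produced and active.
No repressor is bound and GorC and BexL are active, so *jovN* is transcribed.
→ *jovN* is ON in A.
Condition B:
Mevalonate is present, so FubD is active.
With repressor FubD bound, *oxaD* is not transcribed.
So OxaD is not produced.
Turanose is absent, so GorC is active.
Fuculose is present, so CilN is inactive.
Indole is absent, so QuvL is inactive.
Required activator QuvL is absent, so *morZ* is not transcribed.
So MorZ is not produced.
With no repressor bound, *bexL* is transcribed.
So BexL is produced and active.
No repressor is bound and GorC and BexL are active, so *jovN* is transcribed.
→ *jovN* is ON in B.

both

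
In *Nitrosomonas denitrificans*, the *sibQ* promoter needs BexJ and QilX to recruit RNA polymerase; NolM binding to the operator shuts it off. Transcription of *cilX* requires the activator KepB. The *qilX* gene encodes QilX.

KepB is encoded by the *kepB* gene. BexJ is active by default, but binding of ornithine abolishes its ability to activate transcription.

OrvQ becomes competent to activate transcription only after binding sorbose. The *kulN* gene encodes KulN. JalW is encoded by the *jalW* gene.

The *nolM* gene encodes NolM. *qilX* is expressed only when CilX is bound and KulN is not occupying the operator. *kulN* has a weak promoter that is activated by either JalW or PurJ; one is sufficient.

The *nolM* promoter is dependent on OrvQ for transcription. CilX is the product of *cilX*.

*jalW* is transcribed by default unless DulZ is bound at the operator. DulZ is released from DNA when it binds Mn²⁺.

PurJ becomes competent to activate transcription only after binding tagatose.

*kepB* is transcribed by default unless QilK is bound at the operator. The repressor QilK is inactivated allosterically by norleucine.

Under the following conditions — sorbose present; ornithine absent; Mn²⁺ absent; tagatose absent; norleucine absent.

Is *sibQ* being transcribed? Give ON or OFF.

OFF

Ornithine is absent, so BexJ is active.
Sorbose is present, so OrvQ is active.
No repressor is bound and OrvQ is active, so *nolM* is transcribed.
So NolM is produced and active.
Norleucine is absent, so QilK is active.
With repressor QilK bound, *kepB* is not transcribed.
So KepB is not produced.
Required activator KepB is absent, so *cilX* is not transcribed.
So CilX is not produced.
Mn²⁺ is absent, so DulZ is active.
With repressor DulZ bound, *jalW* is not transcribed.
So JalW is not produced.
Tagatose is absent, so PurJ is inactive.
No activator is available at the *kulN* promoter, so *kulN* is not transcribed.
So KulN is not produced.
Required activator CilX is absent, so *qilX* is not transcribed.
So QilX is not produced.
With repressor NolM bound, *sibQ* is not transcribed.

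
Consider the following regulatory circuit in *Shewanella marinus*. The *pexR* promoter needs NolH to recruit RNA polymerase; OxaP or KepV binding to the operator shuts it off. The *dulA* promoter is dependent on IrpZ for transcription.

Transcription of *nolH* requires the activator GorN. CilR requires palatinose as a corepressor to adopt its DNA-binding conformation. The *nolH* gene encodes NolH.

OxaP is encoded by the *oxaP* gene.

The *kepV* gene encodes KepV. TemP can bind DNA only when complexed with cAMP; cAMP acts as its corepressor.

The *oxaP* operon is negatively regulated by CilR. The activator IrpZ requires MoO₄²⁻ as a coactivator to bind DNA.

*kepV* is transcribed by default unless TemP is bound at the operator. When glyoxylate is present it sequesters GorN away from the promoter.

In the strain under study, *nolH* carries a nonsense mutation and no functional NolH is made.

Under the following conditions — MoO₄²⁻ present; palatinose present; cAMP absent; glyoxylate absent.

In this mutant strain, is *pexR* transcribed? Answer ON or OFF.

OFF

Palatinose is present, so CilR is active.
With repressor CilR bound, *oxaP* is not transcribed.
So OxaP is not produced.
NolH is non-functional in this strain, so it has no effect.
cAMP is absent, so TemP is inactive.
With no repressor bound, *kepV* is transcribed.
So KepV is produced and active.
With repressor KepV bound, *pexR* is not transcribed.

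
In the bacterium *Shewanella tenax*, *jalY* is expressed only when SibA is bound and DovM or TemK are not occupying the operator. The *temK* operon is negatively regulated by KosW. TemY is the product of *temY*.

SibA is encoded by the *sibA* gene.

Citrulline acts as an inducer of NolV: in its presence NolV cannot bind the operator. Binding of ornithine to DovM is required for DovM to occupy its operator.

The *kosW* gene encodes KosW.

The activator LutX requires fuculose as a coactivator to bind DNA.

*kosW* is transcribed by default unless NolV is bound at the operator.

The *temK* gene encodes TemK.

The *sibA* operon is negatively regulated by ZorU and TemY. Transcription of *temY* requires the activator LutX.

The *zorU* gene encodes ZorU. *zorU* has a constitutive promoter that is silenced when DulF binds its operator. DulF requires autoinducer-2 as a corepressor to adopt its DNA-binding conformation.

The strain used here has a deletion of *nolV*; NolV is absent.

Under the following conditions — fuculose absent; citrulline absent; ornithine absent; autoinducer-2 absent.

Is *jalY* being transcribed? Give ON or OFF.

Ornithine is absent, so DovM is inactive.
Autoinducer-2 is absent, so DulF is inactive.
With no repressor bound, *zorU* is transcribed.
So ZorU is produced and active.
Fuculose is absent, so LutX is inactive.
Required activator LutX is absent, so *temY* is not transcribed.
So TemY is not produced.
With repressor ZorU bound, *sibA* is not transcribed.
So SibA is not produced.
NolV is non-functional in this strain, so it has no effect.
With no repressor bound, *kosW* is transcribed.
So KosW is produced and active.
With repressor KosW bound, *temK* is not transcribed.
So TemK is not produced.
Required activator SibA is absent, so *jalY* is not transcribed.

OFF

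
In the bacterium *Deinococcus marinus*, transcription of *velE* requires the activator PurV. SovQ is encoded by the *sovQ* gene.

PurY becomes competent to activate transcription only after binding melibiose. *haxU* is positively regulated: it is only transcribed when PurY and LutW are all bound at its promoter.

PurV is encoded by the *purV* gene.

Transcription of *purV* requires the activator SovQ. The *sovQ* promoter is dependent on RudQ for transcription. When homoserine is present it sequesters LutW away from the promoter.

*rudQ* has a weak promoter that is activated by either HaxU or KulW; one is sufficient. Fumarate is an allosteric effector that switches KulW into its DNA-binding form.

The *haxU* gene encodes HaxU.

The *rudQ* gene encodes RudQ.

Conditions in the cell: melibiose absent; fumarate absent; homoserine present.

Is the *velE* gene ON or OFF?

OFF

Melibiose is absent, so PurY is inactive.
Homoserine is present, so LutW is inactive.
Required activator PurY is absent, so *haxU* is not transcribed.
So HaxU is not produced.
Fumarate is absent, so KulW is inactive.
No activator is available at the *rudQ* promoter, so *rudQ* is not transcribed.
So RudQ is not produced.
Required activator RudQ is absent, so *sovQ* is not transcribed.
So SovQ is not produced.
Required activator SovQ is absent, so *purV* is not transcribed.
So PurV is not produced.
Required activator PurV is absent, so *velE* is not transcribed.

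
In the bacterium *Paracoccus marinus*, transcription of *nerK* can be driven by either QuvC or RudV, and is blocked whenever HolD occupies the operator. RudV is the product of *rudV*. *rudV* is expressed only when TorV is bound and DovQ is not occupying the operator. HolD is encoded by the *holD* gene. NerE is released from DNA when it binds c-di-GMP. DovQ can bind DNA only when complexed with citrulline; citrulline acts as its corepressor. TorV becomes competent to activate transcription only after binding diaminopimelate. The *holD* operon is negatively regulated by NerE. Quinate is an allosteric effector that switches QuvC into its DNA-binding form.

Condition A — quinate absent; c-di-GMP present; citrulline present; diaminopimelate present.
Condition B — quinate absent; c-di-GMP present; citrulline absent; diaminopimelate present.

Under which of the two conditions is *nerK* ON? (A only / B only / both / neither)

Condition A:
Quinate is absent, so QuvC is inactive.
c-di-GMP is present, so NerE is inactive.
With no repressor bound, *holD* is transcribed.
So HolD is produced and active.
Citrulline is present, so DovQ is active.
Diaminopimelate is present, so TorV is active.
With repressor DovQ bound, *rudV* is not transcribed.
So RudV is not produced.
With repressor HolD bound, *nerK* is not transcribed.
→ *nerK* is OFF in A.
Condition B:
Quinate is absent, so QuvC is inactive.
c-di-GMP is present, so NerE is inactive.
With no repressor bound, *holD* is transcribed.
So HolD is produced and active.
Citrulline is absent, so DovQ is inactive.
Diaminopimelate is present, so TorV is active.
No repressor is bound and TorV is active, so *rudV* is transcribed.
So RudV is produced and active.
With repressor HolD bound, *nerK* is not transcribed.
→ *nerK* is OFF in B.

neither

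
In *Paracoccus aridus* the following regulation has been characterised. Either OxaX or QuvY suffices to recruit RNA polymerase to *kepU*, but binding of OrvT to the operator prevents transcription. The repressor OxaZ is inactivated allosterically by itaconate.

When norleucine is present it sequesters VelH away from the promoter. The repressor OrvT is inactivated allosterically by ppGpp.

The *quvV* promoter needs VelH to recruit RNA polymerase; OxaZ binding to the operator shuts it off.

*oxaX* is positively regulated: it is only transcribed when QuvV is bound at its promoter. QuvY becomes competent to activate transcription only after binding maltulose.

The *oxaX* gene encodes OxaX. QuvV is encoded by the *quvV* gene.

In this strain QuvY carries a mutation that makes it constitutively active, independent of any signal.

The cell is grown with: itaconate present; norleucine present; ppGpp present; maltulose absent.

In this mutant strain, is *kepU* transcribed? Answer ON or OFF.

ON

Itaconate is present, so OxaZ is inactive.
Norleucine is present, so VelH is inactive.
Required activator VelH is absent, so *quvV* is not transcribed.
So QuvV is not produced.
Required activator QuvV is absent, so *oxaX* is not transcribed.
So OxaX is not produced.
QuvY is constitutively active in this strain.
ppGpp is present, so OrvT is inactive.
Activator QuvY is present, so *kepU* is transcribed.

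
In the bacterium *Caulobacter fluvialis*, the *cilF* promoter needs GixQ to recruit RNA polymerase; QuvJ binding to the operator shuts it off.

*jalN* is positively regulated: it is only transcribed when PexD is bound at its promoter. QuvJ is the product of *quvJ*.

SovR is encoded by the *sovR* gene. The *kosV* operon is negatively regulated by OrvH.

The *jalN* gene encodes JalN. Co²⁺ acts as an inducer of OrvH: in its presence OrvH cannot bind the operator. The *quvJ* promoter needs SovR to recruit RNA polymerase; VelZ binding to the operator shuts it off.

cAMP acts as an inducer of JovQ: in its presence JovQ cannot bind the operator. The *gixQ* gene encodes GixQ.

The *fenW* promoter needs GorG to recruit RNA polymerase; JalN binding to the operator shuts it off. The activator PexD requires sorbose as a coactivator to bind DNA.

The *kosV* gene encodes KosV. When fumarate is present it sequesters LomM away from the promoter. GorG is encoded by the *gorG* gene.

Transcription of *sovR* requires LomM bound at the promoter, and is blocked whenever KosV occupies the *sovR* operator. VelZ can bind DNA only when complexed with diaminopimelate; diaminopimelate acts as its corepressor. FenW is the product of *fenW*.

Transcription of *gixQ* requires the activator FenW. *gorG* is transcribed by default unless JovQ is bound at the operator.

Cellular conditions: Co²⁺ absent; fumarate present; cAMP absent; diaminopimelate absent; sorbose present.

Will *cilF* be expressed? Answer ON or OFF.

OFF

cAMP is absent, so JovQ is active.
With repressor JovQ bound, *gorG* is not transcribed.
So GorG is not produced.
Sorbose is present, so PexD is active.
No repressor is bound and PexD is active, so *jalN* is transcribed.
So JalN is produced and active.
With repressor JalN bound, *fenW* is not transcribed.
So FenW is not produced.
Required activator FenW is absent, so *gixQ* is not transcribed.
So GixQ is not produced.
Co²⁺ is absent, so OrvH is active.
With repressor OrvH bound, *kosV* is not transcribed.
So KosV is not produced.
Fumarate is present, so LomM is inactive.
Required activator LomM is absent, so *sovR* is not transcribed.
So SovR is not produced.
Diaminopimelate is absent, so VelZ is inactive.
Required activator SovR is absent, so *quvJ* is not transcribed.
So QuvJ is not produced.
Required activator GixQ is absent, so *cilF* is not transcribed.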